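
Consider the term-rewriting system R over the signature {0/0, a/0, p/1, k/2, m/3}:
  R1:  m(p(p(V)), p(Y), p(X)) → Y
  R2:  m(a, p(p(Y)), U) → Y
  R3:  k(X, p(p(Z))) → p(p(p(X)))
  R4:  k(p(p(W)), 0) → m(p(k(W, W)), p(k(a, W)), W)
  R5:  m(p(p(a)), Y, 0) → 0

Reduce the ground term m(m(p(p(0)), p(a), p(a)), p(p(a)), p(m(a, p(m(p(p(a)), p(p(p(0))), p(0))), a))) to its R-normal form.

1. m(m(p(p(0)), p(a), p(a)), p(p(a)), p(m(a, p(m(p(p(a)), p(p(p(0))), p(0))), a)))  →  m(a, p(p(a)), p(m(a, p(m(p(p(a)), p(p(p(0))), p(0))), a)))   [R1 at 1]
2. m(a, p(p(a)), p(m(a, p(m(p(p(a)), p(p(p(0))), p(0))), a)))  →  a   [R2 at ε]

a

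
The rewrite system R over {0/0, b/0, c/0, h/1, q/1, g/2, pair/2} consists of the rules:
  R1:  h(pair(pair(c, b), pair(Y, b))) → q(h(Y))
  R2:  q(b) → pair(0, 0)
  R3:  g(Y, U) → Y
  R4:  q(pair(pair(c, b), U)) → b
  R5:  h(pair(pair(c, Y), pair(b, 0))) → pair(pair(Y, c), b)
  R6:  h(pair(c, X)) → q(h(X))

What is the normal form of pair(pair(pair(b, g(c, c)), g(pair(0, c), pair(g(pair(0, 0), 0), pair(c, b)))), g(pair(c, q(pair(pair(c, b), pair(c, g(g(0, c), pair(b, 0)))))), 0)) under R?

1. pair(pair(pair(b, g(c, c)), g(pair(0, c), pair(g(pair(0, 0), 0), pair(c, b)))), g(pair(c, q(pair(pair(c, b), pair(c, g(g(0, c), pair(b, 0)))))), 0))  →  pair(pair(pair(b, c), g(pair(0, c), pair(g(pair(0, 0), 0), pair(c, b)))), g(pair(c, q(pair(pair(c, b), pair(c, g(g(0, c), pair(b, 0)))))), 0))   [R3 at 1.1.2]
2. pair(pair(pair(b, c), g(pair(0, c), pair(g(pair(0, 0), 0), pair(c, b)))), g(pair(c, q(pair(pair(c, b), pair(c, g(g(0, c), pair(b, 0)))))), 0))  →  pair(pair(pair(b, c), pair(0, c)), g(pair(c, q(pair(pair(c, b), pair(c, g(g(0, c), pair(b, 0)))))), 0))   [R3 at 1.2]
3. pair(pair(pair(b, c), pair(0, c)), g(pair(c, q(pair(pair(c, b), pair(c, g(g(0, c), pair(b, 0)))))), 0))  →  pair(pair(pair(b, c), pair(0, c)), pair(c, q(pair(pair(c, b), pair(c, g(g(0, c), pair(b, 0)))))))   [R3 at 2]
4. pair(pair(pair(b, c), pair(0, c)), pair(c, q(pair(pair(c, b), pair(c, g(g(0, c), pair(b, 0)))))))  →  pair(pair(pair(b, c), pair(0, c)), pair(c, b))   [R4 at 2.2]

pair(pair(pair(b, c), pair(0, c)), pair(c, b))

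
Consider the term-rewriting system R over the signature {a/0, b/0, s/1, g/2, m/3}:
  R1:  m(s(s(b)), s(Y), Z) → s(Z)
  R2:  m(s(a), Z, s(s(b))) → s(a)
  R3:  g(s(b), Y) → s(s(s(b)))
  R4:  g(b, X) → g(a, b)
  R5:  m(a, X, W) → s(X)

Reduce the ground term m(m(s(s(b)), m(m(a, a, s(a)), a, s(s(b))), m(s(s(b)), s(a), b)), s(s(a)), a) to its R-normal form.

s(a)

1. m(m(s(s(b)), m(m(a, a, s(a)), a, s(s(b))), m(s(s(b)), s(a), b)), s(s(a)), a)  →  m(m(s(s(b)), m(s(a), a, s(s(b))), m(s(s(b)), s(a), b)), s(s(a)), a)   [R5 at 1.2.1]
2. m(m(s(s(b)), m(s(a), a, s(s(b))), m(s(s(b)), s(a), b)), s(s(a)), a)  →  m(m(s(s(b)), s(a), m(s(s(b)), s(a), b)), s(s(a)), a)   [R2 at 1.2]
3. m(m(s(s(b)), s(a), m(s(s(b)), s(a), b)), s(s(a)), a)  →  m(s(m(s(s(b)), s(a), b)), s(s(a)), a)   [R1 at 1]
4. m(s(m(s(s(b)), s(a), b)), s(s(a)), a)  →  m(s(s(b)), s(s(a)), a)   [R1 at 1.1]
5. m(s(s(b)), s(s(a)), a)  →  s(a)   [R1 at ε]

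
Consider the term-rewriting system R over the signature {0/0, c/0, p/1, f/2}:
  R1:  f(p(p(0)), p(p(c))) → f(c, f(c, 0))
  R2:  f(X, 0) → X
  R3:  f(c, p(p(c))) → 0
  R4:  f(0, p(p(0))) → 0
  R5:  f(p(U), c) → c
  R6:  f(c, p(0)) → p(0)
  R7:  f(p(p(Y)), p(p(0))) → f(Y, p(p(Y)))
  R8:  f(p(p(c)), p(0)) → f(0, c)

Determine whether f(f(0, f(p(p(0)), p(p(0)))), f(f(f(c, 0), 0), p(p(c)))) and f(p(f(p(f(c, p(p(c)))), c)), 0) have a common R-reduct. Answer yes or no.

no — NF(t₁) = 0, NF(t₂) = p(c)

Reduce t₁ = f(f(0, f(p(p(0)), p(p(0)))), f(f(f(c, 0), 0), p(p(c)))):
1. f(f(0, f(p(p(0)), p(p(0)))), f(f(f(c, 0), 0), p(p(c))))  →  f(f(0, f(0, p(p(0)))), f(f(f(c, 0), 0), p(p(c))))   [R7 at 1.2]
2. f(f(0, f(0, p(p(0)))), f(f(f(c, 0), 0), p(p(c))))  →  f(f(0, 0), f(f(f(c, 0), 0), p(p(c))))   [R4 at 1.2]
3. f(f(0, 0), f(f(f(c, 0), 0), p(p(c))))  →  f(0, f(f(f(c, 0), 0), p(p(c))))   [R2 at 1]
4. f(0, f(f(f(c, 0), 0), p(p(c))))  →  f(0, f(f(c, 0), p(p(c))))   [R2 at 2.1]
5. f(0, f(f(c, 0), p(p(c))))  →  f(0, f(c, p(p(c))))   [R2 at 2.1]
6. f(0, f(c, p(p(c))))  →  f(0, 0)   [R3 at 2]
7. f(0, 0)  →  0   [R2 at ε]

Reduce t₂ = f(p(f(p(f(c, p(p(c)))), c)), 0):
1. f(p(f(p(f(c, p(p(c)))), c)), 0)  →  p(f(p(f(c, p(p(c)))), c))   [R2 at ε]
2. p(f(p(f(c, p(p(c)))), c))  →  p(c)   [R5 at 1]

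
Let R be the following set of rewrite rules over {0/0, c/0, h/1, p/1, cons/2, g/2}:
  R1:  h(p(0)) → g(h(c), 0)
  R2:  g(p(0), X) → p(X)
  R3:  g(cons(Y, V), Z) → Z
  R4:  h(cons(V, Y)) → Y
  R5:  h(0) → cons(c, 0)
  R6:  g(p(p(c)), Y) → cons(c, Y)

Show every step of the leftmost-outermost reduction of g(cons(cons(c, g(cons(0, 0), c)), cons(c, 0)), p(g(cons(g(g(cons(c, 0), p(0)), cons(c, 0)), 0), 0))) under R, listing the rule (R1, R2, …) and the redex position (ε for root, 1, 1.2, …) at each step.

1. g(cons(cons(c, g(cons(0, 0), c)), cons(c, 0)), p(g(cons(g(g(cons(c, 0), p(0)), cons(c, 0)), 0), 0)))  →  p(g(cons(g(g(cons(c, 0), p(0)), cons(c, 0)), 0), 0))   [R3 at ε]
2. p(g(cons(g(g(cons(c, 0), p(0)), cons(c, 0)), 0), 0))  →  p(0)   [R3 at 1]

p(0)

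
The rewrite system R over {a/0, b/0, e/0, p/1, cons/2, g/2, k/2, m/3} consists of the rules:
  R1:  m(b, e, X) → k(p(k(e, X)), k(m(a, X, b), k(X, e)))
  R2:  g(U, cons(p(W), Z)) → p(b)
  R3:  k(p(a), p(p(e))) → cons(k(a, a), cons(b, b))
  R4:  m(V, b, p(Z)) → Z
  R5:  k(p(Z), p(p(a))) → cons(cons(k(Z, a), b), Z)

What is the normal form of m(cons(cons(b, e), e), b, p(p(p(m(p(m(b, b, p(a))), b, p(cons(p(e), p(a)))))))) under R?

p(p(cons(p(e), p(a))))

1. m(cons(cons(b, e), e), b, p(p(p(m(p(m(b, b, p(a))), b, p(cons(p(e), p(a))))))))  →  p(p(m(p(m(b, b, p(a))), b, p(cons(p(e), p(a))))))   [R4 at ε]
2. p(p(m(p(m(b, b, p(a))), b, p(cons(p(e), p(a))))))  →  p(p(cons(p(e), p(a))))   [R4 at 1.1]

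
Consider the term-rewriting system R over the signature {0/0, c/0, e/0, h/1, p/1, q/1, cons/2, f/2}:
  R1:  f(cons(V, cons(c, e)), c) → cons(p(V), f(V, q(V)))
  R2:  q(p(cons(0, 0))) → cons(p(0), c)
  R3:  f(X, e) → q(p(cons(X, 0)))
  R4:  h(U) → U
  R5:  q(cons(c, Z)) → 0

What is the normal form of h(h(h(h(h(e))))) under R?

e

1. h(h(h(h(h(e)))))  →  h(h(h(h(e))))   [R4 at ε]
2. h(h(h(h(e))))  →  h(h(h(e)))   [R4 at ε]
3. h(h(h(e)))  →  h(h(e))   [R4 at ε]
4. h(h(e))  →  h(e)   [R4 at ε]
5. h(e)  →  e   [R4 at ε]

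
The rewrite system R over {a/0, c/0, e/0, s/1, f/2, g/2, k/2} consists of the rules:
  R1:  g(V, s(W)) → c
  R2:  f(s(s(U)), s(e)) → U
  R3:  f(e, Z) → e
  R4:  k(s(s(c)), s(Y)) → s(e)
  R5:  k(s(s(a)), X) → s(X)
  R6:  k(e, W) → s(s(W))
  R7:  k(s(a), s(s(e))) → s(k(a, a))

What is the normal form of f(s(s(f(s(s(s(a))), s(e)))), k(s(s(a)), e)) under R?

s(a)

1. f(s(s(f(s(s(s(a))), s(e)))), k(s(s(a)), e))  →  f(s(s(s(a))), k(s(s(a)), e))   [R2 at 1.1.1]
2. f(s(s(s(a))), k(s(s(a)), e))  →  f(s(s(s(a))), s(e))   [R5 at 2]
3. f(s(s(s(a))), s(e))  →  s(a)   [R2 at ε]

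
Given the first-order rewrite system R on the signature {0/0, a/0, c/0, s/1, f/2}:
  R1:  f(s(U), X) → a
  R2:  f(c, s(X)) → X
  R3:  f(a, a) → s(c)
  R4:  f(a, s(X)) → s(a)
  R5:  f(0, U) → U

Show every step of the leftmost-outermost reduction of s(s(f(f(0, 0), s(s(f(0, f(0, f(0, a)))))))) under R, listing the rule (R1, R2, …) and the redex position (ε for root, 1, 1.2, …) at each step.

1. s(s(f(f(0, 0), s(s(f(0, f(0, f(0, a))))))))  →  s(s(f(0, s(s(f(0, f(0, f(0, a))))))))   [R5 at 1.1.1]
2. s(s(f(0, s(s(f(0, f(0, f(0, a))))))))  →  s(s(s(s(f(0, f(0, f(0, a)))))))   [R5 at 1.1]
3. s(s(s(s(f(0, f(0, f(0, a)))))))  →  s(s(s(s(f(0, f(0, a))))))   [R5 at 1.1.1.1]
4. s(s(s(s(f(0, f(0, a))))))  →  s(s(s(s(f(0, a)))))   [R5 at 1.1.1.1]
5. s(s(s(s(f(0, a)))))  →  s(s(s(s(a))))   [R5 at 1.1.1.1]

s(s(s(s(a))))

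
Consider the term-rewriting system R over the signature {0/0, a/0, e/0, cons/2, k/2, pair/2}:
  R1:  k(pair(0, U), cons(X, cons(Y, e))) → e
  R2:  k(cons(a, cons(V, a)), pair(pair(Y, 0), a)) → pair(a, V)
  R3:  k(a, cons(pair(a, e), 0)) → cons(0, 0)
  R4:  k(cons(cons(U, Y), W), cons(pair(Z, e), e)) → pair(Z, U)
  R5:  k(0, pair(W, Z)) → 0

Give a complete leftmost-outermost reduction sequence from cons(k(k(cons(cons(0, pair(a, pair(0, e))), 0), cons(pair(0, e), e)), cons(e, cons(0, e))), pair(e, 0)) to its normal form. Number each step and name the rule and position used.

cons(e, pair(e, 0))

1. cons(k(k(cons(cons(0, pair(a, pair(0, e))), 0), cons(pair(0, e), e)), cons(e, cons(0, e))), pair(e, 0))  →  cons(k(pair(0, 0), cons(e, cons(0, e))), pair(e, 0))   [R4 at 1.1]
2. cons(k(pair(0, 0), cons(e, cons(0, e))), pair(e, 0))  →  cons(e, pair(e, 0))   [R1 at 1]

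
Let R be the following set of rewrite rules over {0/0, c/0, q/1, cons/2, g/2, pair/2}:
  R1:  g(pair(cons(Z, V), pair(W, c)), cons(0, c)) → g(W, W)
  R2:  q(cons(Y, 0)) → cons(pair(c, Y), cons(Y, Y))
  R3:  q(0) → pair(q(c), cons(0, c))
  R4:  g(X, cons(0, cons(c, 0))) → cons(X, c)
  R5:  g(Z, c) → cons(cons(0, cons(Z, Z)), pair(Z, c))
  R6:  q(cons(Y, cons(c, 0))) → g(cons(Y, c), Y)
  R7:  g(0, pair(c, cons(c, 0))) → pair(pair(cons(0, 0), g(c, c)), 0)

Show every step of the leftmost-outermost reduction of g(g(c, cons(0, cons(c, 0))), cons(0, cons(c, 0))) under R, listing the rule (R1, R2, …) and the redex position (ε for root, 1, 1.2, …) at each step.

1. g(g(c, cons(0, cons(c, 0))), cons(0, cons(c, 0)))  →  cons(g(c, cons(0, cons(c, 0))), c)   [R4 at ε]
2. cons(g(c, cons(0, cons(c, 0))), c)  →  cons(cons(c, c), c)   [R4 at 1]

cons(cons(c, c), c)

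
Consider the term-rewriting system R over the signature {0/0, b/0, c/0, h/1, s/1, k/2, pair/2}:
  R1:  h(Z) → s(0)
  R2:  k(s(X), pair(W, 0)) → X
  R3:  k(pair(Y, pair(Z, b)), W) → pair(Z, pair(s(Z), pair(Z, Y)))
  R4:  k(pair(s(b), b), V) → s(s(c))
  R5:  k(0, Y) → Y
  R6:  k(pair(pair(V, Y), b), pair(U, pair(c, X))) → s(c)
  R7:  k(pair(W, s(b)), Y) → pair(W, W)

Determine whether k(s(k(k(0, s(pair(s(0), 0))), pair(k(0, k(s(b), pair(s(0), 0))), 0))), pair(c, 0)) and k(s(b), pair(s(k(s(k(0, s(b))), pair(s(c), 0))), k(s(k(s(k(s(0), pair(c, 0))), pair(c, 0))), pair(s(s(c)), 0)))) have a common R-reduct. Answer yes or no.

Reduce t₁ = k(s(k(k(0, s(pair(s(0), 0))), pair(k(0, k(s(b), pair(s(0), 0))), 0))), pair(c, 0)):
1. k(s(k(k(0, s(pair(s(0), 0))), pair(k(0, k(s(b), pair(s(0), 0))), 0))), pair(c, 0))  →  k(k(0, s(pair(s(0), 0))), pair(k(0, k(s(b), pair(s(0), 0))), 0))   [R2 at ε]
2. k(k(0, s(pair(s(0), 0))), pair(k(0, k(s(b), pair(s(0), 0))), 0))  →  k(s(pair(s(0), 0)), pair(k(0, k(s(b), pair(s(0), 0))), 0))   [R5 at 1]
3. k(s(pair(s(0), 0)), pair(k(0, k(s(b), pair(s(0), 0))), 0))  →  pair(s(0), 0)   [R2 at ε]

Reduce t₂ = k(s(b), pair(s(k(s(k(0, s(b))), pair(s(c), 0))), k(s(k(s(k(s(0), pair(c, 0))), pair(c, 0))), pair(s(s(c)), 0)))):
1. k(s(b), pair(s(k(s(k(0, s(b))), pair(s(c), 0))), k(s(k(s(k(s(0), pair(c, 0))), pair(c, 0))), pair(s(s(c)), 0))))  →  k(s(b), pair(s(k(0, s(b))), k(s(k(s(k(s(0), pair(c, 0))), pair(c, 0))), pair(s(s(c)), 0))))   [R2 at 2.1.1]
2. k(s(b), pair(s(k(0, s(b))), k(s(k(s(k(s(0), pair(c, 0))), pair(c, 0))), pair(s(s(c)), 0))))  →  k(s(b), pair(s(s(b)), k(s(k(s(k(s(0), pair(c, 0))), pair(c, 0))), pair(s(s(c)), 0))))   [R5 at 2.1.1]
3. k(s(b), pair(s(s(b)), k(s(k(s(k(s(0), pair(c, 0))), pair(c, 0))), pair(s(s(c)), 0))))  →  k(s(b), pair(s(s(b)), k(s(k(s(0), pair(c, 0))), pair(c, 0))))   [R2 at 2.2]
4. k(s(b), pair(s(s(b)), k(s(k(s(0), pair(c, 0))), pair(c, 0))))  →  k(s(b), pair(s(s(b)), k(s(0), pair(c, 0))))   [R2 at 2.2]
5. k(s(b), pair(s(s(b)), k(s(0), pair(c, 0))))  →  k(s(b), pair(s(s(b)), 0))   [R2 at 2.2]
6. k(s(b), pair(s(s(b)), 0))  →  b   [R2 at ε]

no — NF(t₁) = pair(s(0), 0), NF(t₂) = b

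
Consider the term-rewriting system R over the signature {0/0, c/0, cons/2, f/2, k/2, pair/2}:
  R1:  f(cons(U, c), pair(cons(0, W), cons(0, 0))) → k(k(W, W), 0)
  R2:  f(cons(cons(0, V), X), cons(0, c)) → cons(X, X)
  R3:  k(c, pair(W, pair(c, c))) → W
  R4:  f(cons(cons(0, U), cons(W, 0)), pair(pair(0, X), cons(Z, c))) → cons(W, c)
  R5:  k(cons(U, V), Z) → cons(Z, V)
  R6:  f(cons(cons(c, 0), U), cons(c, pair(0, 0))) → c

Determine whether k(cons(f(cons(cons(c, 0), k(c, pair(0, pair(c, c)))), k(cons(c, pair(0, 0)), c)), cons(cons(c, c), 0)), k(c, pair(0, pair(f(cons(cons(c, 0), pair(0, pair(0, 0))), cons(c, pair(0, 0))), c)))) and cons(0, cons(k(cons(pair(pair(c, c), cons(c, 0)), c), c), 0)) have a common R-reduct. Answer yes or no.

Reduce t₁ = k(cons(f(cons(cons(c, 0), k(c, pair(0, pair(c, c)))), k(cons(c, pair(0, 0)), c)), cons(cons(c, c), 0)), k(c, pair(0, pair(f(cons(cons(c, 0), pair(0, pair(0, 0))), cons(c, pair(0, 0))), c)))):
1. k(cons(f(cons(cons(c, 0), k(c, pair(0, pair(c, c)))), k(cons(c, pair(0, 0)), c)), cons(cons(c, c), 0)), k(c, pair(0, pair(f(cons(cons(c, 0), pair(0, pair(0, 0))), cons(c, pair(0, 0))), c))))  →  cons(k(c, pair(0, pair(f(cons(cons(c, 0), pair(0, pair(0, 0))), cons(c, pair(0, 0))), c))), cons(cons(c, c), 0))   [R5 at ε]
2. cons(k(c, pair(0, pair(f(cons(cons(c, 0), pair(0, pair(0, 0))), cons(c, pair(0, 0))), c))), cons(cons(c, c), 0))  →  cons(k(c, pair(0, pair(c, c))), cons(cons(c, c), 0))   [R6 at 1.2.2.1]
3. cons(k(c, pair(0, pair(c, c))), cons(cons(c, c), 0))  →  cons(0, cons(cons(c, c), 0))   [R3 at 1]

Reduce t₂ = cons(0, cons(k(cons(pair(pair(c, c), cons(c, 0)), c), c), 0)):
1. cons(0, cons(k(cons(pair(pair(c, c), cons(c, 0)), c), c), 0))  →  cons(0, cons(cons(c, c), 0))   [R5 at 2.1]

yes — NF(t₁) = cons(0, cons(cons(c, c), 0)), NF(t₂) = cons(0, cons(cons(c, c), 0))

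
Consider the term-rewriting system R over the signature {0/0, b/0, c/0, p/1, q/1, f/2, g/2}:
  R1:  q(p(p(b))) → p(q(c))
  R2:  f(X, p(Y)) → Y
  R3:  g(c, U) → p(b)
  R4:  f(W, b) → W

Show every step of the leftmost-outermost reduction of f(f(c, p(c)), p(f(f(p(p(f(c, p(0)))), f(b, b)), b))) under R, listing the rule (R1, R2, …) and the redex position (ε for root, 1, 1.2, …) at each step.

1. f(f(c, p(c)), p(f(f(p(p(f(c, p(0)))), f(b, b)), b)))  →  f(f(p(p(f(c, p(0)))), f(b, b)), b)   [R2 at ε]
2. f(f(p(p(f(c, p(0)))), f(b, b)), b)  →  f(p(p(f(c, p(0)))), f(b, b))   [R4 at ε]
3. f(p(p(f(c, p(0)))), f(b, b))  →  f(p(p(0)), f(b, b))   [R2 at 1.1.1]
4. f(p(p(0)), f(b, b))  →  f(p(p(0)), b)   [R4 at 2]
5. f(p(p(0)), b)  →  p(p(0))   [R4 at ε]

p(p(0))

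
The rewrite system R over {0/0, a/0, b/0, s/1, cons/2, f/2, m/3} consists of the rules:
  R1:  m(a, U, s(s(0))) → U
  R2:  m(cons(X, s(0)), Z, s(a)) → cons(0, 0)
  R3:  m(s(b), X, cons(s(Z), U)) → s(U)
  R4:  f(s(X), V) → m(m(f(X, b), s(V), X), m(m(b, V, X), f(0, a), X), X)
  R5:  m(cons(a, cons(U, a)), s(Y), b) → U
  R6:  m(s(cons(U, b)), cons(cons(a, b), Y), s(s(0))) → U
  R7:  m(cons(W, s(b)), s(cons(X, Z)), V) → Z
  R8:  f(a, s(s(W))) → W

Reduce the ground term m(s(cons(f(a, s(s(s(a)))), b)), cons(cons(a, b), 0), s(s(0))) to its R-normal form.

1. m(s(cons(f(a, s(s(s(a)))), b)), cons(cons(a, b), 0), s(s(0)))  →  f(a, s(s(s(a))))   [R6 at ε]
2. f(a, s(s(s(a))))  →  s(a)   [R8 at ε]

s(a)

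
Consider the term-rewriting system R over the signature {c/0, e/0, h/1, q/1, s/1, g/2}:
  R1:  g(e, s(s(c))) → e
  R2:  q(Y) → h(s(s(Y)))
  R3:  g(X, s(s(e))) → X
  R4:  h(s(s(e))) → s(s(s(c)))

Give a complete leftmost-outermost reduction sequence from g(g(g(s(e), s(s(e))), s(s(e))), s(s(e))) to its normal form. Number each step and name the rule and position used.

1. g(g(g(s(e), s(s(e))), s(s(e))), s(s(e)))  →  g(g(s(e), s(s(e))), s(s(e)))   [R3 at ε]
2. g(g(s(e), s(s(e))), s(s(e)))  →  g(s(e), s(s(e)))   [R3 at ε]
3. g(s(e), s(s(e)))  →  s(e)   [R3 at ε]

s(e)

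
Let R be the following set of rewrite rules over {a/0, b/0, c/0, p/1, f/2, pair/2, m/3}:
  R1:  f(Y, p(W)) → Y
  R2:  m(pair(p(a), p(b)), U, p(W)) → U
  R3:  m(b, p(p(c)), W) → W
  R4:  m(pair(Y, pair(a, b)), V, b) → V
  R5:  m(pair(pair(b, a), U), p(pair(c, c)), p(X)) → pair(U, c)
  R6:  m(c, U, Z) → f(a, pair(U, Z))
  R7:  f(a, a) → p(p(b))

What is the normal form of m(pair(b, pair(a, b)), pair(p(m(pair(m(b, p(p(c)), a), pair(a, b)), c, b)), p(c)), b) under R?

pair(p(c), p(c))

1. m(pair(b, pair(a, b)), pair(p(m(pair(m(b, p(p(c)), a), pair(a, b)), c, b)), p(c)), b)  →  pair(p(m(pair(m(b, p(p(c)), a), pair(a, b)), c, b)), p(c))   [R4 at ε]
2. pair(p(m(pair(m(b, p(p(c)), a), pair(a, b)), c, b)), p(c))  →  pair(p(c), p(c))   [R4 at 1.1]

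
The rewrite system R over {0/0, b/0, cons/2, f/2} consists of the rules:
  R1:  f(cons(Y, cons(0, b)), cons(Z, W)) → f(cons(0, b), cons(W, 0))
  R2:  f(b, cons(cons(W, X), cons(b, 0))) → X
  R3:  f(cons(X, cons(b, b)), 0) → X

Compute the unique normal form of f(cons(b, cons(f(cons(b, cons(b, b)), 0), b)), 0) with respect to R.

1. f(cons(b, cons(f(cons(b, cons(b, b)), 0), b)), 0)  →  f(cons(b, cons(b, b)), 0)   [R3 at 1.2.1]
2. f(cons(b, cons(b, b)), 0)  →  b   [R3 at ε]

b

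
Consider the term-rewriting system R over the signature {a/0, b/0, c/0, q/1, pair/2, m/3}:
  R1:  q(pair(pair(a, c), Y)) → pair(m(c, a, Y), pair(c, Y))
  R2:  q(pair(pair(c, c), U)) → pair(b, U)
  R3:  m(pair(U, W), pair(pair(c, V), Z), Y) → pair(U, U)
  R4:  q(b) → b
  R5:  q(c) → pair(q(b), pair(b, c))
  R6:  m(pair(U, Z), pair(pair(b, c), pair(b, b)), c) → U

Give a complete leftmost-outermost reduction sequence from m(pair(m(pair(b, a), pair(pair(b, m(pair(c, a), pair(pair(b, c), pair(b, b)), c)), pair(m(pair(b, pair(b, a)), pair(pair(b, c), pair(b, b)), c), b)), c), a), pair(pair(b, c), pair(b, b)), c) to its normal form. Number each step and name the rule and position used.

b

1. m(pair(m(pair(b, a), pair(pair(b, m(pair(c, a), pair(pair(b, c), pair(b, b)), c)), pair(m(pair(b, pair(b, a)), pair(pair(b, c), pair(b, b)), c), b)), c), a), pair(pair(b, c), pair(b, b)), c)  →  m(pair(b, a), pair(pair(b, m(pair(c, a), pair(pair(b, c), pair(b, b)), c)), pair(m(pair(b, pair(b, a)), pair(pair(b, c), pair(b, b)), c), b)), c)   [R6 at ε]
2. m(pair(b, a), pair(pair(b, m(pair(c, a), pair(pair(b, c), pair(b, b)), c)), pair(m(pair(b, pair(b, a)), pair(pair(b, c), pair(b, b)), c), b)), c)  →  m(pair(b, a), pair(pair(b, c), pair(m(pair(b, pair(b, a)), pair(pair(b, c), pair(b, b)), c), b)), c)   [R6 at 2.1.2]
3. m(pair(b, a), pair(pair(b, c), pair(m(pair(b, pair(b, a)), pair(pair(b, c), pair(b, b)), c), b)), c)  →  m(pair(b, a), pair(pair(b, c), pair(b, b)), c)   [R6 at 2.2.1]
4. m(pair(b, a), pair(pair(b, c), pair(b, b)), c)  →  b   [R6 at ε]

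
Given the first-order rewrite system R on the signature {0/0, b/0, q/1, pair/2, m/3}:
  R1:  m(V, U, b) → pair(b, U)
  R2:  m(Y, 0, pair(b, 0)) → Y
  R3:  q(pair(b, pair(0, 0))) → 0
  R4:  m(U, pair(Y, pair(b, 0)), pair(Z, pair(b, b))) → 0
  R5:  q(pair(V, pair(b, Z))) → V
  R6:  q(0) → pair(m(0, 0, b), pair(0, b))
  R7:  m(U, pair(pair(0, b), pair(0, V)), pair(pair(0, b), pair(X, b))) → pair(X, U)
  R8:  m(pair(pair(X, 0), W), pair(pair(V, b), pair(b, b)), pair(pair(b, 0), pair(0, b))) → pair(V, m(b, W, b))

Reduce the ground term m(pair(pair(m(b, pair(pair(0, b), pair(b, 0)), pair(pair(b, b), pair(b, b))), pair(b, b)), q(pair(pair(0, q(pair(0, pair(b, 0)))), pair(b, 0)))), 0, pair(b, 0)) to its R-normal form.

pair(pair(0, pair(b, b)), pair(0, 0))

1. m(pair(pair(m(b, pair(pair(0, b), pair(b, 0)), pair(pair(b, b), pair(b, b))), pair(b, b)), q(pair(pair(0, q(pair(0, pair(b, 0)))), pair(b, 0)))), 0, pair(b, 0))  →  pair(pair(m(b, pair(pair(0, b), pair(b, 0)), pair(pair(b, b), pair(b, b))), pair(b, b)), q(pair(pair(0, q(pair(0, pair(b, 0)))), pair(b, 0))))   [R2 at ε]
2. pair(pair(m(b, pair(pair(0, b), pair(b, 0)), pair(pair(b, b), pair(b, b))), pair(b, b)), q(pair(pair(0, q(pair(0, pair(b, 0)))), pair(b, 0))))  →  pair(pair(0, pair(b, b)), q(pair(pair(0, q(pair(0, pair(b, 0)))), pair(b, 0))))   [R4 at 1.1]
3. pair(pair(0, pair(b, b)), q(pair(pair(0, q(pair(0, pair(b, 0)))), pair(b, 0))))  →  pair(pair(0, pair(b, b)), pair(0, q(pair(0, pair(b, 0)))))   [R5 at 2]
4. pair(pair(0, pair(b, b)), pair(0, q(pair(0, pair(b, 0)))))  →  pair(pair(0, pair(b, b)), pair(0, 0))   [R5 at 2.2]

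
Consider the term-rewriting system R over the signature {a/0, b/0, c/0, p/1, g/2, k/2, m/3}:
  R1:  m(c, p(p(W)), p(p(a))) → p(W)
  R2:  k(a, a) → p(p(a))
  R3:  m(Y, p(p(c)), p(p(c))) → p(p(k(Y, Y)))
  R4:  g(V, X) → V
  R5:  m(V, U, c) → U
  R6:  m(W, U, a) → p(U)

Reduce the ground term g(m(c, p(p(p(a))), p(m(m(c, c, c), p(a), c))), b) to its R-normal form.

1. g(m(c, p(p(p(a))), p(m(m(c, c, c), p(a), c))), b)  →  m(c, p(p(p(a))), p(m(m(c, c, c), p(a), c)))   [R4 at ε]
2. m(c, p(p(p(a))), p(m(m(c, c, c), p(a), c)))  →  m(c, p(p(p(a))), p(p(a)))   [R5 at 3.1]
3. m(c, p(p(p(a))), p(p(a)))  →  p(p(a))   [R1 at ε]

p(p(a))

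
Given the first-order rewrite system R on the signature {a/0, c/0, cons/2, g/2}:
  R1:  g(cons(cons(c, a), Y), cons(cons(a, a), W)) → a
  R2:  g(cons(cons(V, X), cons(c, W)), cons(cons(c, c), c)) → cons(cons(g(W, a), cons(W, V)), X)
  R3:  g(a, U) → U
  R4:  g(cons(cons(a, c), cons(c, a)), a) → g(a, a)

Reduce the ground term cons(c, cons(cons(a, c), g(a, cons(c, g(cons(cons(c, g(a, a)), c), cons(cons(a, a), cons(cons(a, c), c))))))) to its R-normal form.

cons(c, cons(cons(a, c), cons(c, a)))

1. cons(c, cons(cons(a, c), g(a, cons(c, g(cons(cons(c, g(a, a)), c), cons(cons(a, a), cons(cons(a, c), c)))))))  →  cons(c, cons(cons(a, c), cons(c, g(cons(cons(c, g(a, a)), c), cons(cons(a, a), cons(cons(a, c), c))))))   [R3 at 2.2]
2. cons(c, cons(cons(a, c), cons(c, g(cons(cons(c, g(a, a)), c), cons(cons(a, a), cons(cons(a, c), c))))))  →  cons(c, cons(cons(a, c), cons(c, g(cons(cons(c, a), c), cons(cons(a, a), cons(cons(a, c), c))))))   [R3 at 2.2.2.1.1.2]
3. cons(c, cons(cons(a, c), cons(c, g(cons(cons(c, a), c), cons(cons(a, a), cons(cons(a, c), c))))))  →  cons(c, cons(cons(a, c), cons(c, a)))   [R1 at 2.2.2]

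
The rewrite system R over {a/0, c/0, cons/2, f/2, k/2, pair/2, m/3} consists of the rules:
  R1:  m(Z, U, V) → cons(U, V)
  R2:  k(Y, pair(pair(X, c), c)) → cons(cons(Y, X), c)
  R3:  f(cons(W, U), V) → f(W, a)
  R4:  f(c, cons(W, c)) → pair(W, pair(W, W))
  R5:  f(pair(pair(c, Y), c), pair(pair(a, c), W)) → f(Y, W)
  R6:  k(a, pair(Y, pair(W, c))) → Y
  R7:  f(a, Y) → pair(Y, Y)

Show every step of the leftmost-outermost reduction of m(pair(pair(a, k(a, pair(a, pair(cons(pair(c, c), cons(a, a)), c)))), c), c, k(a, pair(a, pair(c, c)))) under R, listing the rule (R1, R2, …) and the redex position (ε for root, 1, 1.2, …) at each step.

1. m(pair(pair(a, k(a, pair(a, pair(cons(pair(c, c), cons(a, a)), c)))), c), c, k(a, pair(a, pair(c, c))))  →  cons(c, k(a, pair(a, pair(c, c))))   [R1 at ε]
2. cons(c, k(a, pair(a, pair(c, c))))  →  cons(c, a)   [R6 at 2]

cons(c, a)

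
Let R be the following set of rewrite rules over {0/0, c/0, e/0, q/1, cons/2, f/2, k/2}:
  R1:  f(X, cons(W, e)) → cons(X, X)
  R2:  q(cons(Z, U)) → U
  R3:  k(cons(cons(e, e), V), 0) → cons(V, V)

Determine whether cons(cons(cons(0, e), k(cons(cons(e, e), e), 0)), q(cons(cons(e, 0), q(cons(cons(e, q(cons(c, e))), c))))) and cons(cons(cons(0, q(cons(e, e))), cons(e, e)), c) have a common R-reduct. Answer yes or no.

yes — NF(t₁) = cons(cons(cons(0, e), cons(e, e)), c), NF(t₂) = cons(cons(cons(0, e), cons(e, e)), c)

Reduce t₁ = cons(cons(cons(0, e), k(cons(cons(e, e), e), 0)), q(cons(cons(e, 0), q(cons(cons(e, q(cons(c, e))), c))))):
1. cons(cons(cons(0, e), k(cons(cons(e, e), e), 0)), q(cons(cons(e, 0), q(cons(cons(e, q(cons(c, e))), c)))))  →  cons(cons(cons(0, e), cons(e, e)), q(cons(cons(e, 0), q(cons(cons(e, q(cons(c, e))), c)))))   [R3 at 1.2]
2. cons(cons(cons(0, e), cons(e, e)), q(cons(cons(e, 0), q(cons(cons(e, q(cons(c, e))), c)))))  →  cons(cons(cons(0, e), cons(e, e)), q(cons(cons(e, q(cons(c, e))), c)))   [R2 at 2]
3. cons(cons(cons(0, e), cons(e, e)), q(cons(cons(e, q(cons(c, e))), c)))  →  cons(cons(cons(0, e), cons(e, e)), c)   [R2 at 2]

Reduce t₂ = cons(cons(cons(0, q(cons(e, e))), cons(e, e)), c):
1. cons(cons(cons(0, q(cons(e, e))), cons(e, e)), c)  →  cons(cons(cons(0, e), cons(e, e)), c)   [R2 at 1.1.2]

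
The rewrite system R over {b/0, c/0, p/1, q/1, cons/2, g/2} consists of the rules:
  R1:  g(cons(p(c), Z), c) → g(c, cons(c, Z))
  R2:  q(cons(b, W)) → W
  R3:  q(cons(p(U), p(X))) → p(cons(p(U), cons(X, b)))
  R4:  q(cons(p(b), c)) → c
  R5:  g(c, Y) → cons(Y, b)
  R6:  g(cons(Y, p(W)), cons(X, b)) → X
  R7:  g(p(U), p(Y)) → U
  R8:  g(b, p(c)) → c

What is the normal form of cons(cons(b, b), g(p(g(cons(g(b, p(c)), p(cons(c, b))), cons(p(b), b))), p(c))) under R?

1. cons(cons(b, b), g(p(g(cons(g(b, p(c)), p(cons(c, b))), cons(p(b), b))), p(c)))  →  cons(cons(b, b), g(cons(g(b, p(c)), p(cons(c, b))), cons(p(b), b)))   [R7 at 2]
2. cons(cons(b, b), g(cons(g(b, p(c)), p(cons(c, b))), cons(p(b), b)))  →  cons(cons(b, b), p(b))   [R6 at 2]

cons(cons(b, b), p(b))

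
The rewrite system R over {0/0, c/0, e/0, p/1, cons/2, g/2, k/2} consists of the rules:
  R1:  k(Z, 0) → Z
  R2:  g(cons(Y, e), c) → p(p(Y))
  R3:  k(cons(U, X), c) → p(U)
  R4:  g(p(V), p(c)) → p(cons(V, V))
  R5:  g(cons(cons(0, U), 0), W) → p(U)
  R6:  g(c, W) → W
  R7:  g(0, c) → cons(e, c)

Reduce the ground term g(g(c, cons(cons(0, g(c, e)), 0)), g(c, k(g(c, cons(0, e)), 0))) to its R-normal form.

p(e)

1. g(g(c, cons(cons(0, g(c, e)), 0)), g(c, k(g(c, cons(0, e)), 0)))  →  g(cons(cons(0, g(c, e)), 0), g(c, k(g(c, cons(0, e)), 0)))   [R6 at 1]
2. g(cons(cons(0, g(c, e)), 0), g(c, k(g(c, cons(0, e)), 0)))  →  p(g(c, e))   [R5 at ε]
3. p(g(c, e))  →  p(e)   [R6 at 1]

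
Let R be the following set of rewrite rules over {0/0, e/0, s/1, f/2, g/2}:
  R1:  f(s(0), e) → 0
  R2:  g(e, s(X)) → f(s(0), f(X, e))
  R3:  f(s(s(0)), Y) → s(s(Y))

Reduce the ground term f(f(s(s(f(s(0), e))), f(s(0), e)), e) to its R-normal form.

s(s(e))

1. f(f(s(s(f(s(0), e))), f(s(0), e)), e)  →  f(f(s(s(0)), f(s(0), e)), e)   [R1 at 1.1.1.1]
2. f(f(s(s(0)), f(s(0), e)), e)  →  f(s(s(f(s(0), e))), e)   [R3 at 1]
3. f(s(s(f(s(0), e))), e)  →  f(s(s(0)), e)   [R1 at 1.1.1]
4. f(s(s(0)), e)  →  s(s(e))   [R3 at ε]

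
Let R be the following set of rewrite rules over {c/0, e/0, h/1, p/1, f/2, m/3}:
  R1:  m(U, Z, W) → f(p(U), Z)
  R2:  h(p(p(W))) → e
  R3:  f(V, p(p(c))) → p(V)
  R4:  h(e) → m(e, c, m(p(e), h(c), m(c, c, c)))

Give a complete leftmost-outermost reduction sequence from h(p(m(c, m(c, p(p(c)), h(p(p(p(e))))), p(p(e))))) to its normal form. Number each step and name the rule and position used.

e

1. h(p(m(c, m(c, p(p(c)), h(p(p(p(e))))), p(p(e)))))  →  h(p(f(p(c), m(c, p(p(c)), h(p(p(p(e))))))))   [R1 at 1.1]
2. h(p(f(p(c), m(c, p(p(c)), h(p(p(p(e))))))))  →  h(p(f(p(c), f(p(c), p(p(c))))))   [R1 at 1.1.2]
3. h(p(f(p(c), f(p(c), p(p(c))))))  →  h(p(f(p(c), p(p(c)))))   [R3 at 1.1.2]
4. h(p(f(p(c), p(p(c)))))  →  h(p(p(p(c))))   [R3 at 1.1]
5. h(p(p(p(c))))  →  e   [R2 at ε]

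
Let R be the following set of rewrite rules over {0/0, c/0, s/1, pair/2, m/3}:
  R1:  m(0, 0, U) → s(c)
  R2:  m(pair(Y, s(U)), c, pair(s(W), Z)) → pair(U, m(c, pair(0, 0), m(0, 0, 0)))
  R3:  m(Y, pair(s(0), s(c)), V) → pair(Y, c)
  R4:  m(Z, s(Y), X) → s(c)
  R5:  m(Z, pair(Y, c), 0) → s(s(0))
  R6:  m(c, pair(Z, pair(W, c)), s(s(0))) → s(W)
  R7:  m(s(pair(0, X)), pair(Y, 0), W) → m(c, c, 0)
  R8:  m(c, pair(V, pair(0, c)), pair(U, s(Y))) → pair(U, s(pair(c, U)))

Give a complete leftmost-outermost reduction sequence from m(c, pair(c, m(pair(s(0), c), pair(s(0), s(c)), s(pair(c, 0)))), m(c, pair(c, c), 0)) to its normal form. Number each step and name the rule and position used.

1. m(c, pair(c, m(pair(s(0), c), pair(s(0), s(c)), s(pair(c, 0)))), m(c, pair(c, c), 0))  →  m(c, pair(c, pair(pair(s(0), c), c)), m(c, pair(c, c), 0))   [R3 at 2.2]
2. m(c, pair(c, pair(pair(s(0), c), c)), m(c, pair(c, c), 0))  →  m(c, pair(c, pair(pair(s(0), c), c)), s(s(0)))   [R5 at 3]
3. m(c, pair(c, pair(pair(s(0), c), c)), s(s(0)))  →  s(pair(s(0), c))   [R6 at ε]

s(pair(s(0), c))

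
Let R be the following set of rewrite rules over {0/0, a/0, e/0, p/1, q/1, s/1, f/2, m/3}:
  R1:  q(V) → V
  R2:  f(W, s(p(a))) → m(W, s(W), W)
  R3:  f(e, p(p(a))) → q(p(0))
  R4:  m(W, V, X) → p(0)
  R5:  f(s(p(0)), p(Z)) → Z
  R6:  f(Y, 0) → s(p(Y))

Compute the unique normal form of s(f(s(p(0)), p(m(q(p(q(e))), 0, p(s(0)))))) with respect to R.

s(p(0))

1. s(f(s(p(0)), p(m(q(p(q(e))), 0, p(s(0))))))  →  s(m(q(p(q(e))), 0, p(s(0))))   [R5 at 1]
2. s(m(q(p(q(e))), 0, p(s(0))))  →  s(p(0))   [R4 at 1]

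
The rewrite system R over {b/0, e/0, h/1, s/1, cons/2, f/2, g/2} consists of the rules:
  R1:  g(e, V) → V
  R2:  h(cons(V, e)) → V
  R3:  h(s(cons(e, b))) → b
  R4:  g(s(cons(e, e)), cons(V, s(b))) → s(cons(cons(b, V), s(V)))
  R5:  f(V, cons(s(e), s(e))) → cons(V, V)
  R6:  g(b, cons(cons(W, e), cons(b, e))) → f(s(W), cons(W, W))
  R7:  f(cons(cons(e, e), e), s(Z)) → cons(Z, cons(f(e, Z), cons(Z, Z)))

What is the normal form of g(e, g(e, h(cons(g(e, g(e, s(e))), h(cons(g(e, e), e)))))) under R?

1. g(e, g(e, h(cons(g(e, g(e, s(e))), h(cons(g(e, e), e))))))  →  g(e, h(cons(g(e, g(e, s(e))), h(cons(g(e, e), e)))))   [R1 at ε]
2. g(e, h(cons(g(e, g(e, s(e))), h(cons(g(e, e), e)))))  →  h(cons(g(e, g(e, s(e))), h(cons(g(e, e), e))))   [R1 at ε]
3. h(cons(g(e, g(e, s(e))), h(cons(g(e, e), e))))  →  h(cons(g(e, s(e)), h(cons(g(e, e), e))))   [R1 at 1.1]
4. h(cons(g(e, s(e)), h(cons(g(e, e), e))))  →  h(cons(s(e), h(cons(g(e, e), e))))   [R1 at 1.1]
5. h(cons(s(e), h(cons(g(e, e), e))))  →  h(cons(s(e), g(e, e)))   [R2 at 1.2]
6. h(cons(s(e), g(e, e)))  →  h(cons(s(e), e))   [R1 at 1.2]
7. h(cons(s(e), e))  →  s(e)   [R2 at ε]

s(e)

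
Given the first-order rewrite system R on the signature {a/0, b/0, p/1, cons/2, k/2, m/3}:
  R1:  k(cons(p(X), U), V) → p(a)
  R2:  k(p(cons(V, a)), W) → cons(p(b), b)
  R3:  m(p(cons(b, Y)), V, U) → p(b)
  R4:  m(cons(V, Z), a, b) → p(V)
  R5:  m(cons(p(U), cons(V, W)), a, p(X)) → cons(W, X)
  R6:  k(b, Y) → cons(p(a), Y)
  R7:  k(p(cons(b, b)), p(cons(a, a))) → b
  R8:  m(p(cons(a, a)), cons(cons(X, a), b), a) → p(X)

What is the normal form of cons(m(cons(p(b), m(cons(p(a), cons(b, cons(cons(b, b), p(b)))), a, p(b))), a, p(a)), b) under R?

cons(cons(b, a), b)

1. cons(m(cons(p(b), m(cons(p(a), cons(b, cons(cons(b, b), p(b)))), a, p(b))), a, p(a)), b)  →  cons(m(cons(p(b), cons(cons(cons(b, b), p(b)), b)), a, p(a)), b)   [R5 at 1.1.2]
2. cons(m(cons(p(b), cons(cons(cons(b, b), p(b)), b)), a, p(a)), b)  →  cons(cons(b, a), b)   [R5 at 1]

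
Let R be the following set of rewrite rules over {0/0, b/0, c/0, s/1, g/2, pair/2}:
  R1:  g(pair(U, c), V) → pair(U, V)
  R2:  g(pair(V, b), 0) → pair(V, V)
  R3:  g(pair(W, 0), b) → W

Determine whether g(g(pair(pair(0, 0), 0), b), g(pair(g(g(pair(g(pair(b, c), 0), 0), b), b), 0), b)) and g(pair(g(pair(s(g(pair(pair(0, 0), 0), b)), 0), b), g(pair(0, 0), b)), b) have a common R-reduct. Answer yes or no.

Reduce t₁ = g(g(pair(pair(0, 0), 0), b), g(pair(g(g(pair(g(pair(b, c), 0), 0), b), b), 0), b)):
1. g(g(pair(pair(0, 0), 0), b), g(pair(g(g(pair(g(pair(b, c), 0), 0), b), b), 0), b))  →  g(pair(0, 0), g(pair(g(g(pair(g(pair(b, c), 0), 0), b), b), 0), b))   [R3 at 1]
2. g(pair(0, 0), g(pair(g(g(pair(g(pair(b, c), 0), 0), b), b), 0), b))  →  g(pair(0, 0), g(g(pair(g(pair(b, c), 0), 0), b), b))   [R3 at 2]
3. g(pair(0, 0), g(g(pair(g(pair(b, c), 0), 0), b), b))  →  g(pair(0, 0), g(g(pair(b, c), 0), b))   [R3 at 2.1]
4. g(pair(0, 0), g(g(pair(b, c), 0), b))  →  g(pair(0, 0), g(pair(b, 0), b))   [R1 at 2.1]
5. g(pair(0, 0), g(pair(b, 0), b))  →  g(pair(0, 0), b)   [R3 at 2]
6. g(pair(0, 0), b)  →  0   [R3 at ε]

Reduce t₂ = g(pair(g(pair(s(g(pair(pair(0, 0), 0), b)), 0), b), g(pair(0, 0), b)), b):
1. g(pair(g(pair(s(g(pair(pair(0, 0), 0), b)), 0), b), g(pair(0, 0), b)), b)  →  g(pair(s(g(pair(pair(0, 0), 0), b)), g(pair(0, 0), b)), b)   [R3 at 1.1]
2. g(pair(s(g(pair(pair(0, 0), 0), b)), g(pair(0, 0), b)), b)  →  g(pair(s(pair(0, 0)), g(pair(0, 0), b)), b)   [R3 at 1.1.1]
3. g(pair(s(pair(0, 0)), g(pair(0, 0), b)), b)  →  g(pair(s(pair(0, 0)), 0), b)   [R3 at 1.2]
4. g(pair(s(pair(0, 0)), 0), b)  →  s(pair(0, 0))   [R3 at ε]

no — NF(t₁) = 0, NF(t₂) = s(pair(0, 0))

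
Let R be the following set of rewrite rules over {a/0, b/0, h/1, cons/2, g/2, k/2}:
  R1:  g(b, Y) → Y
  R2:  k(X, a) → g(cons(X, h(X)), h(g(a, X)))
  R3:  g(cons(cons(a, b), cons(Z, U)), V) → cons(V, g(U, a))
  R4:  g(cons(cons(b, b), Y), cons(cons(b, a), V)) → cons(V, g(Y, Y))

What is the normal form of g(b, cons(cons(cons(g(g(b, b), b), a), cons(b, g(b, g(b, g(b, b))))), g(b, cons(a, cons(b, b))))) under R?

1. g(b, cons(cons(cons(g(g(b, b), b), a), cons(b, g(b, g(b, g(b, b))))), g(b, cons(a, cons(b, b)))))  →  cons(cons(cons(g(g(b, b), b), a), cons(b, g(b, g(b, g(b, b))))), g(b, cons(a, cons(b, b))))   [R1 at ε]
2. cons(cons(cons(g(g(b, b), b), a), cons(b, g(b, g(b, g(b, b))))), g(b, cons(a, cons(b, b))))  →  cons(cons(cons(g(b, b), a), cons(b, g(b, g(b, g(b, b))))), g(b, cons(a, cons(b, b))))   [R1 at 1.1.1.1]
3. cons(cons(cons(g(b, b), a), cons(b, g(b, g(b, g(b, b))))), g(b, cons(a, cons(b, b))))  →  cons(cons(cons(b, a), cons(b, g(b, g(b, g(b, b))))), g(b, cons(a, cons(b, b))))   [R1 at 1.1.1]
4. cons(cons(cons(b, a), cons(b, g(b, g(b, g(b, b))))), g(b, cons(a, cons(b, b))))  →  cons(cons(cons(b, a), cons(b, g(b, g(b, b)))), g(b, cons(a, cons(b, b))))   [R1 at 1.2.2]
5. cons(cons(cons(b, a), cons(b, g(b, g(b, b)))), g(b, cons(a, cons(b, b))))  →  cons(cons(cons(b, a), cons(b, g(b, b))), g(b, cons(a, cons(b, b))))   [R1 at 1.2.2]
6. cons(cons(cons(b, a), cons(b, g(b, b))), g(b, cons(a, cons(b, b))))  →  cons(cons(cons(b, a), cons(b, b)), g(b, cons(a, cons(b, b))))   [R1 at 1.2.2]
7. cons(cons(cons(b, a), cons(b, b)), g(b, cons(a, cons(b, b))))  →  cons(cons(cons(b, a), cons(b, b)), cons(a, cons(b, b)))   [R1 at 2]

cons(cons(cons(b, a), cons(b, b)), cons(a, cons(b, b)))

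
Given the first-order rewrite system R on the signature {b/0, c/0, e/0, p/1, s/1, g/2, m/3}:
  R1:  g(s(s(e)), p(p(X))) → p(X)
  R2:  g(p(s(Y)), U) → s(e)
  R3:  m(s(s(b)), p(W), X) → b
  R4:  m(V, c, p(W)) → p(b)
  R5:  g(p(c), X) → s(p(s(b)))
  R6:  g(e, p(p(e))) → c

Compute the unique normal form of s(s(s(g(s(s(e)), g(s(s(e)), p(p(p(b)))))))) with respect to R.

s(s(s(p(b))))

1. s(s(s(g(s(s(e)), g(s(s(e)), p(p(p(b))))))))  →  s(s(s(g(s(s(e)), p(p(b))))))   [R1 at 1.1.1.2]
2. s(s(s(g(s(s(e)), p(p(b))))))  →  s(s(s(p(b))))   [R1 at 1.1.1]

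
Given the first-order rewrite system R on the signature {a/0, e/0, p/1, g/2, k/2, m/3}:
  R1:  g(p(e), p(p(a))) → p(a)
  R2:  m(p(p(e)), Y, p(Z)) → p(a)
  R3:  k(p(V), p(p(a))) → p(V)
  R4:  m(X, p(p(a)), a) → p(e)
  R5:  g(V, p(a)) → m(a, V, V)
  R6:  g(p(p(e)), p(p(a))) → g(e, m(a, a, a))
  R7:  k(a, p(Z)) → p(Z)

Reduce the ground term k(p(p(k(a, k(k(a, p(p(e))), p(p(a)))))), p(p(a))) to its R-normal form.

p(p(p(p(e))))

1. k(p(p(k(a, k(k(a, p(p(e))), p(p(a)))))), p(p(a)))  →  p(p(k(a, k(k(a, p(p(e))), p(p(a))))))   [R3 at ε]
2. p(p(k(a, k(k(a, p(p(e))), p(p(a))))))  →  p(p(k(a, k(p(p(e)), p(p(a))))))   [R7 at 1.1.2.1]
3. p(p(k(a, k(p(p(e)), p(p(a))))))  →  p(p(k(a, p(p(e)))))   [R3 at 1.1.2]
4. p(p(k(a, p(p(e)))))  →  p(p(p(p(e))))   [R7 at 1.1]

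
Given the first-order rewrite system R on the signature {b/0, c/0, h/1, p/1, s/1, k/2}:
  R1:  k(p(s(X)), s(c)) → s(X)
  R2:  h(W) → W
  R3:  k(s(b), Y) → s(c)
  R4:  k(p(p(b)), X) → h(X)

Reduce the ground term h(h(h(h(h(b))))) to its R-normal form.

1. h(h(h(h(h(b)))))  →  h(h(h(h(b))))   [R2 at ε]
2. h(h(h(h(b))))  →  h(h(h(b)))   [R2 at ε]
3. h(h(h(b)))  →  h(h(b))   [R2 at ε]
4. h(h(b))  →  h(b)   [R2 at ε]
5. h(b)  →  b   [R2 at ε]

b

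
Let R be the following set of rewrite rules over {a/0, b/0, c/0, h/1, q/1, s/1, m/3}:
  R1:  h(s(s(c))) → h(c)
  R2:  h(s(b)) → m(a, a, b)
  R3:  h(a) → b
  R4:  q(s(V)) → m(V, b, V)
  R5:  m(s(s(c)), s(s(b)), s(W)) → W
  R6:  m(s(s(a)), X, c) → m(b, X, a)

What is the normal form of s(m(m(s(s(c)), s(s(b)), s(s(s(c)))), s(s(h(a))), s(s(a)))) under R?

s(s(a))

1. s(m(m(s(s(c)), s(s(b)), s(s(s(c)))), s(s(h(a))), s(s(a))))  →  s(m(s(s(c)), s(s(h(a))), s(s(a))))   [R5 at 1.1]
2. s(m(s(s(c)), s(s(h(a))), s(s(a))))  →  s(m(s(s(c)), s(s(b)), s(s(a))))   [R3 at 1.2.1.1]
3. s(m(s(s(c)), s(s(b)), s(s(a))))  →  s(s(a))   [R5 at 1]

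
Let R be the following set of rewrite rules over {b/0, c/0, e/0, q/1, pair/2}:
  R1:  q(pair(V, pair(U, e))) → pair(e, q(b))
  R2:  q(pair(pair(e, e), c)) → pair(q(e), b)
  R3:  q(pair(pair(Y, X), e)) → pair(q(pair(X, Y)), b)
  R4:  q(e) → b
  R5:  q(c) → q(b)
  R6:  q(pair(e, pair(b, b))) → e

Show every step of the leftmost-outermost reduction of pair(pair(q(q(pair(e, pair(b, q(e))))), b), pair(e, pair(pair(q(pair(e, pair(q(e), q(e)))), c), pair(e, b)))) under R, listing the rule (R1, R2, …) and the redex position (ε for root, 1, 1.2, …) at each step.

1. pair(pair(q(q(pair(e, pair(b, q(e))))), b), pair(e, pair(pair(q(pair(e, pair(q(e), q(e)))), c), pair(e, b))))  →  pair(pair(q(q(pair(e, pair(b, b)))), b), pair(e, pair(pair(q(pair(e, pair(q(e), q(e)))), c), pair(e, b))))   [R4 at 1.1.1.1.2.2]
2. pair(pair(q(q(pair(e, pair(b, b)))), b), pair(e, pair(pair(q(pair(e, pair(q(e), q(e)))), c), pair(e, b))))  →  pair(pair(q(e), b), pair(e, pair(pair(q(pair(e, pair(q(e), q(e)))), c), pair(e, b))))   [R6 at 1.1.1]
3. pair(pair(q(e), b), pair(e, pair(pair(q(pair(e, pair(q(e), q(e)))), c), pair(e, b))))  →  pair(pair(b, b), pair(e, pair(pair(q(pair(e, pair(q(e), q(e)))), c), pair(e, b))))   [R4 at 1.1]
4. pair(pair(b, b), pair(e, pair(pair(q(pair(e, pair(q(e), q(e)))), c), pair(e, b))))  →  pair(pair(b, b), pair(e, pair(pair(q(pair(e, pair(b, q(e)))), c), pair(e, b))))   [R4 at 2.2.1.1.1.2.1]
5. pair(pair(b, b), pair(e, pair(pair(q(pair(e, pair(b, q(e)))), c), pair(e, b))))  →  pair(pair(b, b), pair(e, pair(pair(q(pair(e, pair(b, b))), c), pair(e, b))))   [R4 at 2.2.1.1.1.2.2]
6. pair(pair(b, b), pair(e, pair(pair(q(pair(e, pair(b, b))), c), pair(e, b))))  →  pair(pair(b, b), pair(e, pair(pair(e, c), pair(e, b))))   [R6 at 2.2.1.1]

pair(pair(b, b), pair(e, pair(pair(e, c), pair(e, b))))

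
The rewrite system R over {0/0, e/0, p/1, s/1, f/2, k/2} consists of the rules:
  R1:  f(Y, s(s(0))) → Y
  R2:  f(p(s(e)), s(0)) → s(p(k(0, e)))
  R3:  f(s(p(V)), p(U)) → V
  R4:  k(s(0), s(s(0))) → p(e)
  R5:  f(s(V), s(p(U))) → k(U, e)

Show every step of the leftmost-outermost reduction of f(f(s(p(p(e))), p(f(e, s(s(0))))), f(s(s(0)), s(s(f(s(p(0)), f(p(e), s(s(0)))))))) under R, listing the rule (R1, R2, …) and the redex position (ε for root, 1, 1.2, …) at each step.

p(e)

1. f(f(s(p(p(e))), p(f(e, s(s(0))))), f(s(s(0)), s(s(f(s(p(0)), f(p(e), s(s(0))))))))  →  f(p(e), f(s(s(0)), s(s(f(s(p(0)), f(p(e), s(s(0))))))))   [R3 at 1]
2. f(p(e), f(s(s(0)), s(s(f(s(p(0)), f(p(e), s(s(0))))))))  →  f(p(e), f(s(s(0)), s(s(f(s(p(0)), p(e))))))   [R1 at 2.2.1.1.2]
3. f(p(e), f(s(s(0)), s(s(f(s(p(0)), p(e))))))  →  f(p(e), f(s(s(0)), s(s(0))))   [R3 at 2.2.1.1]
4. f(p(e), f(s(s(0)), s(s(0))))  →  f(p(e), s(s(0)))   [R1 at 2]
5. f(p(e), s(s(0)))  →  p(e)   [R1 at ε]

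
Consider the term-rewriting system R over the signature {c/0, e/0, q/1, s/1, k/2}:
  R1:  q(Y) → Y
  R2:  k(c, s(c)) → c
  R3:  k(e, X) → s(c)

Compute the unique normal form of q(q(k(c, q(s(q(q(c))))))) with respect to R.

c

1. q(q(k(c, q(s(q(q(c)))))))  →  q(k(c, q(s(q(q(c))))))   [R1 at ε]
2. q(k(c, q(s(q(q(c))))))  →  k(c, q(s(q(q(c)))))   [R1 at ε]
3. k(c, q(s(q(q(c)))))  →  k(c, s(q(q(c))))   [R1 at 2]
4. k(c, s(q(q(c))))  →  k(c, s(q(c)))   [R1 at 2.1]
5. k(c, s(q(c)))  →  k(c, s(c))   [R1 at 2.1]
6. k(c, s(c))  →  c   [R2 at ε]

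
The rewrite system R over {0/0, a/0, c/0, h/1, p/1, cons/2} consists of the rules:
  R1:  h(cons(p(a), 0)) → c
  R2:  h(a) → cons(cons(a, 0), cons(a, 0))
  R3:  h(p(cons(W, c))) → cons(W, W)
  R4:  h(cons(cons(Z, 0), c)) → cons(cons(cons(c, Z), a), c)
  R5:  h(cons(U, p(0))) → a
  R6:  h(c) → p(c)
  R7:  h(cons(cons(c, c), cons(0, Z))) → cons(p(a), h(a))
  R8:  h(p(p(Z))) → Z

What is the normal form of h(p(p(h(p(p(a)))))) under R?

1. h(p(p(h(p(p(a))))))  →  h(p(p(a)))   [R8 at ε]
2. h(p(p(a)))  →  a   [R8 at ε]

a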